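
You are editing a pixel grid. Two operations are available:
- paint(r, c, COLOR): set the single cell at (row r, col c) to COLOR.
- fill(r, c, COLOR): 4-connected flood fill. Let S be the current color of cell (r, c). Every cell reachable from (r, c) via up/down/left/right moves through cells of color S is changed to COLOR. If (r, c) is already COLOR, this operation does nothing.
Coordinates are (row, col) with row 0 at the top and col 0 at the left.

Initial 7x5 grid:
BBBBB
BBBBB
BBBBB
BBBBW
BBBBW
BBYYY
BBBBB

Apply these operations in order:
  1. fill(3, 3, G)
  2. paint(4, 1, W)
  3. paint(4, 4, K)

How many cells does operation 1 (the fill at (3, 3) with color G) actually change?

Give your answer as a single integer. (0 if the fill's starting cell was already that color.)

After op 1 fill(3,3,G) [30 cells changed]:
GGGGG
GGGGG
GGGGG
GGGGW
GGGGW
GGYYY
GGGGG

Answer: 30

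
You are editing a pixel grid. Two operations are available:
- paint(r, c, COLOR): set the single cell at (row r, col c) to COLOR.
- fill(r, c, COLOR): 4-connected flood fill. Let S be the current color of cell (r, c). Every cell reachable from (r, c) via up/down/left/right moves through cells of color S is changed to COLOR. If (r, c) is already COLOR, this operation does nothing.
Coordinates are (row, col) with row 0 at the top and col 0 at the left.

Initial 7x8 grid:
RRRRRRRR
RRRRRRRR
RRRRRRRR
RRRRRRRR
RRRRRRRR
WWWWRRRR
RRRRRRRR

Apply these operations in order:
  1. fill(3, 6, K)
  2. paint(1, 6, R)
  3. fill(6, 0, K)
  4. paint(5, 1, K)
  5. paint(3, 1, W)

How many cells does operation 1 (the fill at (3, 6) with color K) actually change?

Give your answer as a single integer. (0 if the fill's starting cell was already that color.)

After op 1 fill(3,6,K) [52 cells changed]:
KKKKKKKK
KKKKKKKK
KKKKKKKK
KKKKKKKK
KKKKKKKK
WWWWKKKK
KKKKKKKK

Answer: 52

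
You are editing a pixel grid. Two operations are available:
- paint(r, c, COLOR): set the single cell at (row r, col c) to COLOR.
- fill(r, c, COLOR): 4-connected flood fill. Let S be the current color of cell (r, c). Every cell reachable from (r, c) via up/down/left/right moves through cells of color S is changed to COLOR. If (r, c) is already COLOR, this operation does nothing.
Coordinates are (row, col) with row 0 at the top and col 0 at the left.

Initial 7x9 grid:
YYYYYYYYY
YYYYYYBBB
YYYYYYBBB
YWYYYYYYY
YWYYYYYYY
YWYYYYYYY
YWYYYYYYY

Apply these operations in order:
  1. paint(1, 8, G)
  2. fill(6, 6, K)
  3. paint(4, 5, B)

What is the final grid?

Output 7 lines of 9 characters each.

Answer: KKKKKKKKK
KKKKKKBBG
KKKKKKBBB
KWKKKKKKK
KWKKKBKKK
KWKKKKKKK
KWKKKKKKK

Derivation:
After op 1 paint(1,8,G):
YYYYYYYYY
YYYYYYBBG
YYYYYYBBB
YWYYYYYYY
YWYYYYYYY
YWYYYYYYY
YWYYYYYYY
After op 2 fill(6,6,K) [53 cells changed]:
KKKKKKKKK
KKKKKKBBG
KKKKKKBBB
KWKKKKKKK
KWKKKKKKK
KWKKKKKKK
KWKKKKKKK
After op 3 paint(4,5,B):
KKKKKKKKK
KKKKKKBBG
KKKKKKBBB
KWKKKKKKK
KWKKKBKKK
KWKKKKKKK
KWKKKKKKK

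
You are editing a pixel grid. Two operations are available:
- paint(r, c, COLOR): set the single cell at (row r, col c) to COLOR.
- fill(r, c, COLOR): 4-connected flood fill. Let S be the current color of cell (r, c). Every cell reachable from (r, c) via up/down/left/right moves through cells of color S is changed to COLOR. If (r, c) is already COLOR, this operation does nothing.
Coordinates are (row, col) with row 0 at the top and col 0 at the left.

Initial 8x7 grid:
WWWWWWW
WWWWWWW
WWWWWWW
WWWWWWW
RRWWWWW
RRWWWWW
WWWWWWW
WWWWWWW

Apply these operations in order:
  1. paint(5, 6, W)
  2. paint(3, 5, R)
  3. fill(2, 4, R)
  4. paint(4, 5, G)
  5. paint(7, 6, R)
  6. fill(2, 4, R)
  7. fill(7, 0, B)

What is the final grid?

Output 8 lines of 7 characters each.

After op 1 paint(5,6,W):
WWWWWWW
WWWWWWW
WWWWWWW
WWWWWWW
RRWWWWW
RRWWWWW
WWWWWWW
WWWWWWW
After op 2 paint(3,5,R):
WWWWWWW
WWWWWWW
WWWWWWW
WWWWWRW
RRWWWWW
RRWWWWW
WWWWWWW
WWWWWWW
After op 3 fill(2,4,R) [51 cells changed]:
RRRRRRR
RRRRRRR
RRRRRRR
RRRRRRR
RRRRRRR
RRRRRRR
RRRRRRR
RRRRRRR
After op 4 paint(4,5,G):
RRRRRRR
RRRRRRR
RRRRRRR
RRRRRRR
RRRRRGR
RRRRRRR
RRRRRRR
RRRRRRR
After op 5 paint(7,6,R):
RRRRRRR
RRRRRRR
RRRRRRR
RRRRRRR
RRRRRGR
RRRRRRR
RRRRRRR
RRRRRRR
After op 6 fill(2,4,R) [0 cells changed]:
RRRRRRR
RRRRRRR
RRRRRRR
RRRRRRR
RRRRRGR
RRRRRRR
RRRRRRR
RRRRRRR
After op 7 fill(7,0,B) [55 cells changed]:
BBBBBBB
BBBBBBB
BBBBBBB
BBBBBBB
BBBBBGB
BBBBBBB
BBBBBBB
BBBBBBB

Answer: BBBBBBB
BBBBBBB
BBBBBBB
BBBBBBB
BBBBBGB
BBBBBBB
BBBBBBB
BBBBBBB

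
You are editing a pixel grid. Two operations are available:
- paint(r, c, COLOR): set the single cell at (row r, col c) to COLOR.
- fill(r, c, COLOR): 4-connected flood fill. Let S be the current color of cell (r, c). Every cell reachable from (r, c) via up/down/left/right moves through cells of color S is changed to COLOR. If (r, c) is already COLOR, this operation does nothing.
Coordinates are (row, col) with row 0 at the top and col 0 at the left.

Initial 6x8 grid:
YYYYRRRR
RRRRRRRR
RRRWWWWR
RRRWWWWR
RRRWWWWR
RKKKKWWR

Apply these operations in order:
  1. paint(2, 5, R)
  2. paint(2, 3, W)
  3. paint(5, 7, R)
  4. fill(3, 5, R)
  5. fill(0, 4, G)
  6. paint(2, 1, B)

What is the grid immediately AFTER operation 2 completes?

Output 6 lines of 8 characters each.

Answer: YYYYRRRR
RRRRRRRR
RRRWWRWR
RRRWWWWR
RRRWWWWR
RKKKKWWR

Derivation:
After op 1 paint(2,5,R):
YYYYRRRR
RRRRRRRR
RRRWWRWR
RRRWWWWR
RRRWWWWR
RKKKKWWR
After op 2 paint(2,3,W):
YYYYRRRR
RRRRRRRR
RRRWWRWR
RRRWWWWR
RRRWWWWR
RKKKKWWR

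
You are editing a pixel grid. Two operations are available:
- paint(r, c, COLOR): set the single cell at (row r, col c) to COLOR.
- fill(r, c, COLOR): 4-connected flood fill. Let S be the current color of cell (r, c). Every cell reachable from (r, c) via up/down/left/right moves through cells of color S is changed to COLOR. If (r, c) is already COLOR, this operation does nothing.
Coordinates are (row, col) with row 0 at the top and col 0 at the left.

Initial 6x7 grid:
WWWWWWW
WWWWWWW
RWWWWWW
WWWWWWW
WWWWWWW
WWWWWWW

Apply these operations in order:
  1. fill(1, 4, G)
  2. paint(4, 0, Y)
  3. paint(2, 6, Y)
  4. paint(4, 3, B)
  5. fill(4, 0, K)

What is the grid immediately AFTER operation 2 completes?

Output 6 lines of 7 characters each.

After op 1 fill(1,4,G) [41 cells changed]:
GGGGGGG
GGGGGGG
RGGGGGG
GGGGGGG
GGGGGGG
GGGGGGG
After op 2 paint(4,0,Y):
GGGGGGG
GGGGGGG
RGGGGGG
GGGGGGG
YGGGGGG
GGGGGGG

Answer: GGGGGGG
GGGGGGG
RGGGGGG
GGGGGGG
YGGGGGG
GGGGGGG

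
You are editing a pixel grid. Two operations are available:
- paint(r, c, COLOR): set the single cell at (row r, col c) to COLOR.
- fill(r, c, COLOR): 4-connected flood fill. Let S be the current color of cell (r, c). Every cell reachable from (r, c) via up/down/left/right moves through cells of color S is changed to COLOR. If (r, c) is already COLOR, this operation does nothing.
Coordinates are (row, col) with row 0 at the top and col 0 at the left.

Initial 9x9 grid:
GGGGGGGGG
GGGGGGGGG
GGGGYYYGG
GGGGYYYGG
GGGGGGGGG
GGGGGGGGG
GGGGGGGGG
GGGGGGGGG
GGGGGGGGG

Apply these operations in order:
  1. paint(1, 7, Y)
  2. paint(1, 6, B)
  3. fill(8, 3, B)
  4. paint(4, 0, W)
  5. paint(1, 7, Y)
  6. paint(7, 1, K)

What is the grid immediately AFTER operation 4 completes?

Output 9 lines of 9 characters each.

After op 1 paint(1,7,Y):
GGGGGGGGG
GGGGGGGYG
GGGGYYYGG
GGGGYYYGG
GGGGGGGGG
GGGGGGGGG
GGGGGGGGG
GGGGGGGGG
GGGGGGGGG
After op 2 paint(1,6,B):
GGGGGGGGG
GGGGGGBYG
GGGGYYYGG
GGGGYYYGG
GGGGGGGGG
GGGGGGGGG
GGGGGGGGG
GGGGGGGGG
GGGGGGGGG
After op 3 fill(8,3,B) [73 cells changed]:
BBBBBBBBB
BBBBBBBYB
BBBBYYYBB
BBBBYYYBB
BBBBBBBBB
BBBBBBBBB
BBBBBBBBB
BBBBBBBBB
BBBBBBBBB
After op 4 paint(4,0,W):
BBBBBBBBB
BBBBBBBYB
BBBBYYYBB
BBBBYYYBB
WBBBBBBBB
BBBBBBBBB
BBBBBBBBB
BBBBBBBBB
BBBBBBBBB

Answer: BBBBBBBBB
BBBBBBBYB
BBBBYYYBB
BBBBYYYBB
WBBBBBBBB
BBBBBBBBB
BBBBBBBBB
BBBBBBBBB
BBBBBBBBB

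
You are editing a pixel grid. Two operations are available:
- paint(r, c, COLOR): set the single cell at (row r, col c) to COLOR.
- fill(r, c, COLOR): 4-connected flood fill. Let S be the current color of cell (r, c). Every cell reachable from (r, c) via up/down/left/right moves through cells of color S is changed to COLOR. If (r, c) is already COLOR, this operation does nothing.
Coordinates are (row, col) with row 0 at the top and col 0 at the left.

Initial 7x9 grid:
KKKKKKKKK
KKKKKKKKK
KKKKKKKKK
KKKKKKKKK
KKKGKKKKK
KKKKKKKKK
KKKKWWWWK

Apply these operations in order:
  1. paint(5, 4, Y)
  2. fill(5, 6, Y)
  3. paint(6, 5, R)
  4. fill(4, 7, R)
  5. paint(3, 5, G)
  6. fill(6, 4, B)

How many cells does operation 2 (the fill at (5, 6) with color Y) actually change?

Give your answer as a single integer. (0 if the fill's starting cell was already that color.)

After op 1 paint(5,4,Y):
KKKKKKKKK
KKKKKKKKK
KKKKKKKKK
KKKKKKKKK
KKKGKKKKK
KKKKYKKKK
KKKKWWWWK
After op 2 fill(5,6,Y) [57 cells changed]:
YYYYYYYYY
YYYYYYYYY
YYYYYYYYY
YYYYYYYYY
YYYGYYYYY
YYYYYYYYY
YYYYWWWWY

Answer: 57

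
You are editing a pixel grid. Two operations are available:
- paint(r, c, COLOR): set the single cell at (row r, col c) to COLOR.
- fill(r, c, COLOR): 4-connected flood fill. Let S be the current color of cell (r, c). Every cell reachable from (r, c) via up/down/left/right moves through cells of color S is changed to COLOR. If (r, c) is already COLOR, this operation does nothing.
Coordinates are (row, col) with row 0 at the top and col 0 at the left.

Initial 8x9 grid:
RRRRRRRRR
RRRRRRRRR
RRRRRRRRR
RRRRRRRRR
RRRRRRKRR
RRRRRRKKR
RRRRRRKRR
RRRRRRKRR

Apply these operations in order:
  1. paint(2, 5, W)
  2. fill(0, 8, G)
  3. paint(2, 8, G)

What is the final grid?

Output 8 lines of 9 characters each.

Answer: GGGGGGGGG
GGGGGGGGG
GGGGGWGGG
GGGGGGGGG
GGGGGGKGG
GGGGGGKKG
GGGGGGKGG
GGGGGGKGG

Derivation:
After op 1 paint(2,5,W):
RRRRRRRRR
RRRRRRRRR
RRRRRWRRR
RRRRRRRRR
RRRRRRKRR
RRRRRRKKR
RRRRRRKRR
RRRRRRKRR
After op 2 fill(0,8,G) [66 cells changed]:
GGGGGGGGG
GGGGGGGGG
GGGGGWGGG
GGGGGGGGG
GGGGGGKGG
GGGGGGKKG
GGGGGGKGG
GGGGGGKGG
After op 3 paint(2,8,G):
GGGGGGGGG
GGGGGGGGG
GGGGGWGGG
GGGGGGGGG
GGGGGGKGG
GGGGGGKKG
GGGGGGKGG
GGGGGGKGG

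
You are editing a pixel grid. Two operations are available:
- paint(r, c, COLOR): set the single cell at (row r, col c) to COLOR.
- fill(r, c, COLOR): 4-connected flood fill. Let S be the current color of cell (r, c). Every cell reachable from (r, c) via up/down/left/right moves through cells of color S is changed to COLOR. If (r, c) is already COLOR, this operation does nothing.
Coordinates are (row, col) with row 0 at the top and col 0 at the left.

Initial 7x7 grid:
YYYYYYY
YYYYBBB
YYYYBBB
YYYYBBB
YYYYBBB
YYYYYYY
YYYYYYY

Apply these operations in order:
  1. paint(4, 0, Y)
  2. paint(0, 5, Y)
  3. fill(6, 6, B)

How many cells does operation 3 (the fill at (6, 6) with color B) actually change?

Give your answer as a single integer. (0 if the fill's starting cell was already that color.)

After op 1 paint(4,0,Y):
YYYYYYY
YYYYBBB
YYYYBBB
YYYYBBB
YYYYBBB
YYYYYYY
YYYYYYY
After op 2 paint(0,5,Y):
YYYYYYY
YYYYBBB
YYYYBBB
YYYYBBB
YYYYBBB
YYYYYYY
YYYYYYY
After op 3 fill(6,6,B) [37 cells changed]:
BBBBBBB
BBBBBBB
BBBBBBB
BBBBBBB
BBBBBBB
BBBBBBB
BBBBBBB

Answer: 37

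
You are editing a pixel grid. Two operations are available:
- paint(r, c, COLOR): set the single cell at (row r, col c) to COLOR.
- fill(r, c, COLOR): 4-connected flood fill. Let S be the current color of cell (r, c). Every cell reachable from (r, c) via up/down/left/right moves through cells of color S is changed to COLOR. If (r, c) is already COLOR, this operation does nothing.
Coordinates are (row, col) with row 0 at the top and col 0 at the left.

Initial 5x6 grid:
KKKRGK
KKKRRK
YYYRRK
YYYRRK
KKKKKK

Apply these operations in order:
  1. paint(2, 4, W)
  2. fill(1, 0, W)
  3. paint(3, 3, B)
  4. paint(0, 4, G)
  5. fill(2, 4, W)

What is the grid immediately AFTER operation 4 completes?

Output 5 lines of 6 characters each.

After op 1 paint(2,4,W):
KKKRGK
KKKRRK
YYYRWK
YYYRRK
KKKKKK
After op 2 fill(1,0,W) [6 cells changed]:
WWWRGK
WWWRRK
YYYRWK
YYYRRK
KKKKKK
After op 3 paint(3,3,B):
WWWRGK
WWWRRK
YYYRWK
YYYBRK
KKKKKK
After op 4 paint(0,4,G):
WWWRGK
WWWRRK
YYYRWK
YYYBRK
KKKKKK

Answer: WWWRGK
WWWRRK
YYYRWK
YYYBRK
KKKKKK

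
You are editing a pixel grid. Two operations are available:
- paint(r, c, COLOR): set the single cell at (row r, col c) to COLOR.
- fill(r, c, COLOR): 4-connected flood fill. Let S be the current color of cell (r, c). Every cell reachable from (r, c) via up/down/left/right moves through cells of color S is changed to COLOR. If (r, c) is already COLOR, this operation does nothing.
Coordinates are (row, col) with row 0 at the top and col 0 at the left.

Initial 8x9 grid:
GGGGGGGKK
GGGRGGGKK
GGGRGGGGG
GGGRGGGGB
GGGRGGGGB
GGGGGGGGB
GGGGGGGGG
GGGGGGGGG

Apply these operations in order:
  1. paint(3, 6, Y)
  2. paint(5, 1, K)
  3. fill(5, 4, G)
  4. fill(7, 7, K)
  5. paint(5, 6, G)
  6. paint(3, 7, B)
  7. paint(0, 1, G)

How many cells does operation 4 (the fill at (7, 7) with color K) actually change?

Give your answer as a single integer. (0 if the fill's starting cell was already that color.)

After op 1 paint(3,6,Y):
GGGGGGGKK
GGGRGGGKK
GGGRGGGGG
GGGRGGYGB
GGGRGGGGB
GGGGGGGGB
GGGGGGGGG
GGGGGGGGG
After op 2 paint(5,1,K):
GGGGGGGKK
GGGRGGGKK
GGGRGGGGG
GGGRGGYGB
GGGRGGGGB
GKGGGGGGB
GGGGGGGGG
GGGGGGGGG
After op 3 fill(5,4,G) [0 cells changed]:
GGGGGGGKK
GGGRGGGKK
GGGRGGGGG
GGGRGGYGB
GGGRGGGGB
GKGGGGGGB
GGGGGGGGG
GGGGGGGGG
After op 4 fill(7,7,K) [59 cells changed]:
KKKKKKKKK
KKKRKKKKK
KKKRKKKKK
KKKRKKYKB
KKKRKKKKB
KKKKKKKKB
KKKKKKKKK
KKKKKKKKK

Answer: 59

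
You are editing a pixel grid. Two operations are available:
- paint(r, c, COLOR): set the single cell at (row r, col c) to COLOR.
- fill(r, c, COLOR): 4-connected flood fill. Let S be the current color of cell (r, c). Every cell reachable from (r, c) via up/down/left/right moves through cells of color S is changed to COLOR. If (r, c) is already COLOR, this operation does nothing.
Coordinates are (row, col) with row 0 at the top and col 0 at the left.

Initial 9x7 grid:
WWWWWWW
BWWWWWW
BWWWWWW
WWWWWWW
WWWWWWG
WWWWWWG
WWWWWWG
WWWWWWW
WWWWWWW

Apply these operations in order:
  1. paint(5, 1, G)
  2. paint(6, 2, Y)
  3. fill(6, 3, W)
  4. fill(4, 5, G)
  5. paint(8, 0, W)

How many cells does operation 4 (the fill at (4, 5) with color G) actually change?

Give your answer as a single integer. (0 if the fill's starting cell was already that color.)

After op 1 paint(5,1,G):
WWWWWWW
BWWWWWW
BWWWWWW
WWWWWWW
WWWWWWG
WGWWWWG
WWWWWWG
WWWWWWW
WWWWWWW
After op 2 paint(6,2,Y):
WWWWWWW
BWWWWWW
BWWWWWW
WWWWWWW
WWWWWWG
WGWWWWG
WWYWWWG
WWWWWWW
WWWWWWW
After op 3 fill(6,3,W) [0 cells changed]:
WWWWWWW
BWWWWWW
BWWWWWW
WWWWWWW
WWWWWWG
WGWWWWG
WWYWWWG
WWWWWWW
WWWWWWW
After op 4 fill(4,5,G) [56 cells changed]:
GGGGGGG
BGGGGGG
BGGGGGG
GGGGGGG
GGGGGGG
GGGGGGG
GGYGGGG
GGGGGGG
GGGGGGG

Answer: 56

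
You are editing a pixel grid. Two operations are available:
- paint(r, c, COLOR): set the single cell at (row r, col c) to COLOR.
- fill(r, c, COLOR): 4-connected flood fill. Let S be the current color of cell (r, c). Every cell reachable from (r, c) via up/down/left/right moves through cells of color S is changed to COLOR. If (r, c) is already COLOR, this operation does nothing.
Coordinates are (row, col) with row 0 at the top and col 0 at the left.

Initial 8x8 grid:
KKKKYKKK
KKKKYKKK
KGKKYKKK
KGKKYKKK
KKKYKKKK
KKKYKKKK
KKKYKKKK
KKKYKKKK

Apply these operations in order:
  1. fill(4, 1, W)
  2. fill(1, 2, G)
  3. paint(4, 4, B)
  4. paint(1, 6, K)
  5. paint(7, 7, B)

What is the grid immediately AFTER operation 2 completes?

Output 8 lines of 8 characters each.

After op 1 fill(4,1,W) [26 cells changed]:
WWWWYKKK
WWWWYKKK
WGWWYKKK
WGWWYKKK
WWWYKKKK
WWWYKKKK
WWWYKKKK
WWWYKKKK
After op 2 fill(1,2,G) [26 cells changed]:
GGGGYKKK
GGGGYKKK
GGGGYKKK
GGGGYKKK
GGGYKKKK
GGGYKKKK
GGGYKKKK
GGGYKKKK

Answer: GGGGYKKK
GGGGYKKK
GGGGYKKK
GGGGYKKK
GGGYKKKK
GGGYKKKK
GGGYKKKK
GGGYKKKK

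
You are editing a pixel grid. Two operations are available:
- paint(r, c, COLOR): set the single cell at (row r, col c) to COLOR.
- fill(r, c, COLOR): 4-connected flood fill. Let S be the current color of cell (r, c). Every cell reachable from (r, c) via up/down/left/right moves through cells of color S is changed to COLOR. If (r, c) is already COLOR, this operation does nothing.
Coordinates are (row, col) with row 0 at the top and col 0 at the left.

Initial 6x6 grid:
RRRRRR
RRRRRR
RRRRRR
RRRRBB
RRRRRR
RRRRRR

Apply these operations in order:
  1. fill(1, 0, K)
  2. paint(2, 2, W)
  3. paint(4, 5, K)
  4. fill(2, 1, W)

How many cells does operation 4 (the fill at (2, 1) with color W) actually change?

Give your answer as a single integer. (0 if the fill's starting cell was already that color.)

Answer: 33

Derivation:
After op 1 fill(1,0,K) [34 cells changed]:
KKKKKK
KKKKKK
KKKKKK
KKKKBB
KKKKKK
KKKKKK
After op 2 paint(2,2,W):
KKKKKK
KKKKKK
KKWKKK
KKKKBB
KKKKKK
KKKKKK
After op 3 paint(4,5,K):
KKKKKK
KKKKKK
KKWKKK
KKKKBB
KKKKKK
KKKKKK
After op 4 fill(2,1,W) [33 cells changed]:
WWWWWW
WWWWWW
WWWWWW
WWWWBB
WWWWWW
WWWWWW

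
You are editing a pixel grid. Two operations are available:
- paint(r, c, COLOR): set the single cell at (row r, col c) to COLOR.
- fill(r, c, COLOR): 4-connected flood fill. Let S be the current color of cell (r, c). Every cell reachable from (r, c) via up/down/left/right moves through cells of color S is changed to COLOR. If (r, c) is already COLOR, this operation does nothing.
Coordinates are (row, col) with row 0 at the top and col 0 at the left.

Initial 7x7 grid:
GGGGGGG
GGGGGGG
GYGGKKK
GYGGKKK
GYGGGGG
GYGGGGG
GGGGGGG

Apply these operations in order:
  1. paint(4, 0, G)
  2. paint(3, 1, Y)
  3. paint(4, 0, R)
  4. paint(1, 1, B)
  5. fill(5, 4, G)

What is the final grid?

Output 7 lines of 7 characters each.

Answer: GGGGGGG
GBGGGGG
GYGGKKK
GYGGKKK
RYGGGGG
GYGGGGG
GGGGGGG

Derivation:
After op 1 paint(4,0,G):
GGGGGGG
GGGGGGG
GYGGKKK
GYGGKKK
GYGGGGG
GYGGGGG
GGGGGGG
After op 2 paint(3,1,Y):
GGGGGGG
GGGGGGG
GYGGKKK
GYGGKKK
GYGGGGG
GYGGGGG
GGGGGGG
After op 3 paint(4,0,R):
GGGGGGG
GGGGGGG
GYGGKKK
GYGGKKK
RYGGGGG
GYGGGGG
GGGGGGG
After op 4 paint(1,1,B):
GGGGGGG
GBGGGGG
GYGGKKK
GYGGKKK
RYGGGGG
GYGGGGG
GGGGGGG
After op 5 fill(5,4,G) [0 cells changed]:
GGGGGGG
GBGGGGG
GYGGKKK
GYGGKKK
RYGGGGG
GYGGGGG
GGGGGGG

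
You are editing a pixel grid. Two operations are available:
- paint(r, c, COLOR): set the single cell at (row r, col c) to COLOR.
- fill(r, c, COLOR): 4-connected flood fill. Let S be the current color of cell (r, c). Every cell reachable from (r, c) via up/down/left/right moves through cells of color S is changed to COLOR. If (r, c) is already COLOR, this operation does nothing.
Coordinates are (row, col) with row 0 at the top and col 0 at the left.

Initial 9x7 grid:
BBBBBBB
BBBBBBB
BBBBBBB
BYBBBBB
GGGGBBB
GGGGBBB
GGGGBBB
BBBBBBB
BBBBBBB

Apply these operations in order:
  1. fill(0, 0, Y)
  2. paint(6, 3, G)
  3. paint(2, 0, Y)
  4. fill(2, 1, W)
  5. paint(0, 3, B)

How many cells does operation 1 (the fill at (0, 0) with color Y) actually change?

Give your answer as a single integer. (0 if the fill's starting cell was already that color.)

After op 1 fill(0,0,Y) [50 cells changed]:
YYYYYYY
YYYYYYY
YYYYYYY
YYYYYYY
GGGGYYY
GGGGYYY
GGGGYYY
YYYYYYY
YYYYYYY

Answer: 50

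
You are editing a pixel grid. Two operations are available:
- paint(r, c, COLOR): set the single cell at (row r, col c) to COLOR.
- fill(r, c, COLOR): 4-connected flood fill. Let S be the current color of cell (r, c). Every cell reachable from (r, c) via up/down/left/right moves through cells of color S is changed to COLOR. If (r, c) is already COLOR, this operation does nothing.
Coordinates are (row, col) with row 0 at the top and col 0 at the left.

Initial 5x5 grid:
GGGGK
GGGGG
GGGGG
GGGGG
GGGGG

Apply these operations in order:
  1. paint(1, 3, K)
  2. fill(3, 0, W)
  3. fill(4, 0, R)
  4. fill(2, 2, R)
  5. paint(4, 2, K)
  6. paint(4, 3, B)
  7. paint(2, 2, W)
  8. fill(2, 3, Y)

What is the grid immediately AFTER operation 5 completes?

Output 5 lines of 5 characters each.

Answer: RRRRK
RRRKR
RRRRR
RRRRR
RRKRR

Derivation:
After op 1 paint(1,3,K):
GGGGK
GGGKG
GGGGG
GGGGG
GGGGG
After op 2 fill(3,0,W) [23 cells changed]:
WWWWK
WWWKW
WWWWW
WWWWW
WWWWW
After op 3 fill(4,0,R) [23 cells changed]:
RRRRK
RRRKR
RRRRR
RRRRR
RRRRR
After op 4 fill(2,2,R) [0 cells changed]:
RRRRK
RRRKR
RRRRR
RRRRR
RRRRR
After op 5 paint(4,2,K):
RRRRK
RRRKR
RRRRR
RRRRR
RRKRR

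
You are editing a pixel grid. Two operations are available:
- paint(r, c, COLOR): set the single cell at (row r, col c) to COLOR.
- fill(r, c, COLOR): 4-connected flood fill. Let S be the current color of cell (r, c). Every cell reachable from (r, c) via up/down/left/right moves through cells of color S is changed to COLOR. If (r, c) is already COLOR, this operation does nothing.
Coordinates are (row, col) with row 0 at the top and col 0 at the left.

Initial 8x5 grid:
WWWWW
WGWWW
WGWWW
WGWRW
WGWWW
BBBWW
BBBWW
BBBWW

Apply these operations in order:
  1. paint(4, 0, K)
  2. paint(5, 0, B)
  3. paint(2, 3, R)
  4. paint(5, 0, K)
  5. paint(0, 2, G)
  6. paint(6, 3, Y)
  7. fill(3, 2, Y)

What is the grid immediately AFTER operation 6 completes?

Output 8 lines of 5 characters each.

Answer: WWGWW
WGWWW
WGWRW
WGWRW
KGWWW
KBBWW
BBBYW
BBBWW

Derivation:
After op 1 paint(4,0,K):
WWWWW
WGWWW
WGWWW
WGWRW
KGWWW
BBBWW
BBBWW
BBBWW
After op 2 paint(5,0,B):
WWWWW
WGWWW
WGWWW
WGWRW
KGWWW
BBBWW
BBBWW
BBBWW
After op 3 paint(2,3,R):
WWWWW
WGWWW
WGWRW
WGWRW
KGWWW
BBBWW
BBBWW
BBBWW
After op 4 paint(5,0,K):
WWWWW
WGWWW
WGWRW
WGWRW
KGWWW
KBBWW
BBBWW
BBBWW
After op 5 paint(0,2,G):
WWGWW
WGWWW
WGWRW
WGWRW
KGWWW
KBBWW
BBBWW
BBBWW
After op 6 paint(6,3,Y):
WWGWW
WGWWW
WGWRW
WGWRW
KGWWW
KBBWW
BBBYW
BBBWW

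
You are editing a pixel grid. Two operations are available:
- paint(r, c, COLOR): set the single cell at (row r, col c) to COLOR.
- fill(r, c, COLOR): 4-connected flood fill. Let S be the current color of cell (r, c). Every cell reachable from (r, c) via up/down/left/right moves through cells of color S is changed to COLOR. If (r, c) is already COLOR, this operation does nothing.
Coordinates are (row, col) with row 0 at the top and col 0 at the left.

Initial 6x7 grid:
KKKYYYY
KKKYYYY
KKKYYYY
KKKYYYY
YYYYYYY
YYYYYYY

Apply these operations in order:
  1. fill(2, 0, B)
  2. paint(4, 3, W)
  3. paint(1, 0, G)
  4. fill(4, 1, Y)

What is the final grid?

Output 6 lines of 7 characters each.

After op 1 fill(2,0,B) [12 cells changed]:
BBBYYYY
BBBYYYY
BBBYYYY
BBBYYYY
YYYYYYY
YYYYYYY
After op 2 paint(4,3,W):
BBBYYYY
BBBYYYY
BBBYYYY
BBBYYYY
YYYWYYY
YYYYYYY
After op 3 paint(1,0,G):
BBBYYYY
GBBYYYY
BBBYYYY
BBBYYYY
YYYWYYY
YYYYYYY
After op 4 fill(4,1,Y) [0 cells changed]:
BBBYYYY
GBBYYYY
BBBYYYY
BBBYYYY
YYYWYYY
YYYYYYY

Answer: BBBYYYY
GBBYYYY
BBBYYYY
BBBYYYY
YYYWYYY
YYYYYYY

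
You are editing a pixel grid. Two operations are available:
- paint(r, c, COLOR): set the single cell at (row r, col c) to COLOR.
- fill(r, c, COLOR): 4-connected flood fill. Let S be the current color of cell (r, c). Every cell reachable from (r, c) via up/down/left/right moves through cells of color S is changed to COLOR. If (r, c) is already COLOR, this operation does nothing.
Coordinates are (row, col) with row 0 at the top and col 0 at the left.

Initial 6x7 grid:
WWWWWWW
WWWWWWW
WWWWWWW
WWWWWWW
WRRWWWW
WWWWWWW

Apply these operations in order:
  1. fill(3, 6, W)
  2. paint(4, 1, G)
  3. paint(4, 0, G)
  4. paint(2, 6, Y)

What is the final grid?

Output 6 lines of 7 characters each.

Answer: WWWWWWW
WWWWWWW
WWWWWWY
WWWWWWW
GGRWWWW
WWWWWWW

Derivation:
After op 1 fill(3,6,W) [0 cells changed]:
WWWWWWW
WWWWWWW
WWWWWWW
WWWWWWW
WRRWWWW
WWWWWWW
After op 2 paint(4,1,G):
WWWWWWW
WWWWWWW
WWWWWWW
WWWWWWW
WGRWWWW
WWWWWWW
After op 3 paint(4,0,G):
WWWWWWW
WWWWWWW
WWWWWWW
WWWWWWW
GGRWWWW
WWWWWWW
After op 4 paint(2,6,Y):
WWWWWWW
WWWWWWW
WWWWWWY
WWWWWWW
GGRWWWW
WWWWWWW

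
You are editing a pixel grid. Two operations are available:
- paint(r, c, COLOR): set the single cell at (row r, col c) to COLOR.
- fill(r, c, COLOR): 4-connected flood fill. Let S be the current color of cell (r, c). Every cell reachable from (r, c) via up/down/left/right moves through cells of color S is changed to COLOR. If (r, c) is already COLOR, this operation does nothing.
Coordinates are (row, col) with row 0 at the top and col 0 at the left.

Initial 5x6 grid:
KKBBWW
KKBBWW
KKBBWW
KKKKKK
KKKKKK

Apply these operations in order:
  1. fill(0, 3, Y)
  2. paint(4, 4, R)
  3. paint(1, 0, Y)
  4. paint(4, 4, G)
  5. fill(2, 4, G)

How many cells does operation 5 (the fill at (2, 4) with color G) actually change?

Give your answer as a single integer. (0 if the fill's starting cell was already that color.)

Answer: 6

Derivation:
After op 1 fill(0,3,Y) [6 cells changed]:
KKYYWW
KKYYWW
KKYYWW
KKKKKK
KKKKKK
After op 2 paint(4,4,R):
KKYYWW
KKYYWW
KKYYWW
KKKKKK
KKKKRK
After op 3 paint(1,0,Y):
KKYYWW
YKYYWW
KKYYWW
KKKKKK
KKKKRK
After op 4 paint(4,4,G):
KKYYWW
YKYYWW
KKYYWW
KKKKKK
KKKKGK
After op 5 fill(2,4,G) [6 cells changed]:
KKYYGG
YKYYGG
KKYYGG
KKKKKK
KKKKGK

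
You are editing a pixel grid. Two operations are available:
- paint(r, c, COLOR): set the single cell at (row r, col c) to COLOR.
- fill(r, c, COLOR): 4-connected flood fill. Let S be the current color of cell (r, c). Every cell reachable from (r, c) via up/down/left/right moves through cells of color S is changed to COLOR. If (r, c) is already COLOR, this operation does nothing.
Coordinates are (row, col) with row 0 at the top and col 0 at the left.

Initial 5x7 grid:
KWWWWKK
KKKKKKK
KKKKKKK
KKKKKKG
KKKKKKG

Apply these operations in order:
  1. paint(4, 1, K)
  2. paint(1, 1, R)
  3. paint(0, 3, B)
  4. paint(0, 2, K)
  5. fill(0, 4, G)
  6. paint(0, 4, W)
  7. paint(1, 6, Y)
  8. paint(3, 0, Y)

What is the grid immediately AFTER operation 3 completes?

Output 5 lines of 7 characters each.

After op 1 paint(4,1,K):
KWWWWKK
KKKKKKK
KKKKKKK
KKKKKKG
KKKKKKG
After op 2 paint(1,1,R):
KWWWWKK
KRKKKKK
KKKKKKK
KKKKKKG
KKKKKKG
After op 3 paint(0,3,B):
KWWBWKK
KRKKKKK
KKKKKKK
KKKKKKG
KKKKKKG

Answer: KWWBWKK
KRKKKKK
KKKKKKK
KKKKKKG
KKKKKKG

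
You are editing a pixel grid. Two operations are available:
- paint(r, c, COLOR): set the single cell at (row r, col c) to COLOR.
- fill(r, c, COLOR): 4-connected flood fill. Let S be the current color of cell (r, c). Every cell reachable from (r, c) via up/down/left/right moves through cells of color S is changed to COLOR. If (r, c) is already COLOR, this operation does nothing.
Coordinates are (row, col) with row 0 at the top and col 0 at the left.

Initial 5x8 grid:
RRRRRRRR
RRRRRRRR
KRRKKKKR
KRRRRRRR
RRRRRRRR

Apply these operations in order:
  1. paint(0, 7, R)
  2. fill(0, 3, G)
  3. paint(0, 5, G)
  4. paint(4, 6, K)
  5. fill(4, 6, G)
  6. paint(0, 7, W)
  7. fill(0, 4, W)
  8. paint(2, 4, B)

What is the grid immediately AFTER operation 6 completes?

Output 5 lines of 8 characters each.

Answer: GGGGGGGW
GGGGGGGG
KGGKKKKG
KGGGGGGG
GGGGGGGG

Derivation:
After op 1 paint(0,7,R):
RRRRRRRR
RRRRRRRR
KRRKKKKR
KRRRRRRR
RRRRRRRR
After op 2 fill(0,3,G) [34 cells changed]:
GGGGGGGG
GGGGGGGG
KGGKKKKG
KGGGGGGG
GGGGGGGG
After op 3 paint(0,5,G):
GGGGGGGG
GGGGGGGG
KGGKKKKG
KGGGGGGG
GGGGGGGG
After op 4 paint(4,6,K):
GGGGGGGG
GGGGGGGG
KGGKKKKG
KGGGGGGG
GGGGGGKG
After op 5 fill(4,6,G) [1 cells changed]:
GGGGGGGG
GGGGGGGG
KGGKKKKG
KGGGGGGG
GGGGGGGG
After op 6 paint(0,7,W):
GGGGGGGW
GGGGGGGG
KGGKKKKG
KGGGGGGG
GGGGGGGG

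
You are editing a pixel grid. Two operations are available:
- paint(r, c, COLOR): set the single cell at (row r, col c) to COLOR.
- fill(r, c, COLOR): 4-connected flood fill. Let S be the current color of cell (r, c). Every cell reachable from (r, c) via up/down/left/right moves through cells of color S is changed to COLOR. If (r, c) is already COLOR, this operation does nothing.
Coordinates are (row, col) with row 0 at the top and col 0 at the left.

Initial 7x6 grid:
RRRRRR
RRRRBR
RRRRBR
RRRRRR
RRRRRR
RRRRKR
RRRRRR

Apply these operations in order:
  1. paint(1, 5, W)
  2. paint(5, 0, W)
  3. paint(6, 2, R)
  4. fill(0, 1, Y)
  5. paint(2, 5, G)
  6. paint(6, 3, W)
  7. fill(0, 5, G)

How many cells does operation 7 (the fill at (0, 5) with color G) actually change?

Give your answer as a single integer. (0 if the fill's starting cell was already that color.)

After op 1 paint(1,5,W):
RRRRRR
RRRRBW
RRRRBR
RRRRRR
RRRRRR
RRRRKR
RRRRRR
After op 2 paint(5,0,W):
RRRRRR
RRRRBW
RRRRBR
RRRRRR
RRRRRR
WRRRKR
RRRRRR
After op 3 paint(6,2,R):
RRRRRR
RRRRBW
RRRRBR
RRRRRR
RRRRRR
WRRRKR
RRRRRR
After op 4 fill(0,1,Y) [37 cells changed]:
YYYYYY
YYYYBW
YYYYBY
YYYYYY
YYYYYY
WYYYKY
YYYYYY
After op 5 paint(2,5,G):
YYYYYY
YYYYBW
YYYYBG
YYYYYY
YYYYYY
WYYYKY
YYYYYY
After op 6 paint(6,3,W):
YYYYYY
YYYYBW
YYYYBG
YYYYYY
YYYYYY
WYYYKY
YYYWYY
After op 7 fill(0,5,G) [35 cells changed]:
GGGGGG
GGGGBW
GGGGBG
GGGGGG
GGGGGG
WGGGKG
GGGWGG

Answer: 35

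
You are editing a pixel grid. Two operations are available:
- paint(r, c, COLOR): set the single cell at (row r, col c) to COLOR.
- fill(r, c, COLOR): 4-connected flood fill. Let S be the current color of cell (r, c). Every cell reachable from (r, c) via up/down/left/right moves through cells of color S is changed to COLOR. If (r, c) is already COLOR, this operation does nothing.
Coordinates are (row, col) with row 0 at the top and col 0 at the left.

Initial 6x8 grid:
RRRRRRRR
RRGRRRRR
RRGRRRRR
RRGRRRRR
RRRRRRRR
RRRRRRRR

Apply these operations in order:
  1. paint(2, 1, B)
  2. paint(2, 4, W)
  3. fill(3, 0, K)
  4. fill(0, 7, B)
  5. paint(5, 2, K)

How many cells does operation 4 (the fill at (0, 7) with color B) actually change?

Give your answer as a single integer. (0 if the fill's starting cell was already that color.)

After op 1 paint(2,1,B):
RRRRRRRR
RRGRRRRR
RBGRRRRR
RRGRRRRR
RRRRRRRR
RRRRRRRR
After op 2 paint(2,4,W):
RRRRRRRR
RRGRRRRR
RBGRWRRR
RRGRRRRR
RRRRRRRR
RRRRRRRR
After op 3 fill(3,0,K) [43 cells changed]:
KKKKKKKK
KKGKKKKK
KBGKWKKK
KKGKKKKK
KKKKKKKK
KKKKKKKK
After op 4 fill(0,7,B) [43 cells changed]:
BBBBBBBB
BBGBBBBB
BBGBWBBB
BBGBBBBB
BBBBBBBB
BBBBBBBB

Answer: 43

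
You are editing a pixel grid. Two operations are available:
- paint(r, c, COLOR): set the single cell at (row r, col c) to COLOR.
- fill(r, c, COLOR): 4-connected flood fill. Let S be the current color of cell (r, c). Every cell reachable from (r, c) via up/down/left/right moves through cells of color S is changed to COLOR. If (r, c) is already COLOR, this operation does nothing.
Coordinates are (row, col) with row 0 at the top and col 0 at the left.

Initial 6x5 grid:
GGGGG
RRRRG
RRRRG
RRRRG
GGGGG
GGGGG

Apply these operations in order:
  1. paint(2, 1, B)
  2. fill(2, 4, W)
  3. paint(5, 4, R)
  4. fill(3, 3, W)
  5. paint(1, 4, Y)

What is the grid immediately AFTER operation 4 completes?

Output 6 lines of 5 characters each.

After op 1 paint(2,1,B):
GGGGG
RRRRG
RBRRG
RRRRG
GGGGG
GGGGG
After op 2 fill(2,4,W) [18 cells changed]:
WWWWW
RRRRW
RBRRW
RRRRW
WWWWW
WWWWW
After op 3 paint(5,4,R):
WWWWW
RRRRW
RBRRW
RRRRW
WWWWW
WWWWR
After op 4 fill(3,3,W) [11 cells changed]:
WWWWW
WWWWW
WBWWW
WWWWW
WWWWW
WWWWR

Answer: WWWWW
WWWWW
WBWWW
WWWWW
WWWWW
WWWWR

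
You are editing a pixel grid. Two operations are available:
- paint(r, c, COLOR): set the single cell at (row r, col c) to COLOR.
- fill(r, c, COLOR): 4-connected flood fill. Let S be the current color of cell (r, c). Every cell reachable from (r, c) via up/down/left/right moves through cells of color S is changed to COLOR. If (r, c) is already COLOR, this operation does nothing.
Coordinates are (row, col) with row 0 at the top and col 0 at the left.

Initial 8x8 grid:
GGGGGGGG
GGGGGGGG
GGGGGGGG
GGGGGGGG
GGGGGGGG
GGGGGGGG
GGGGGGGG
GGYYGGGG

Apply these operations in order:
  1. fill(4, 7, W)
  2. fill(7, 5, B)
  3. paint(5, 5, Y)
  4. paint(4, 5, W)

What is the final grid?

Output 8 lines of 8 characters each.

Answer: BBBBBBBB
BBBBBBBB
BBBBBBBB
BBBBBBBB
BBBBBWBB
BBBBBYBB
BBBBBBBB
BBYYBBBB

Derivation:
After op 1 fill(4,7,W) [62 cells changed]:
WWWWWWWW
WWWWWWWW
WWWWWWWW
WWWWWWWW
WWWWWWWW
WWWWWWWW
WWWWWWWW
WWYYWWWW
After op 2 fill(7,5,B) [62 cells changed]:
BBBBBBBB
BBBBBBBB
BBBBBBBB
BBBBBBBB
BBBBBBBB
BBBBBBBB
BBBBBBBB
BBYYBBBB
After op 3 paint(5,5,Y):
BBBBBBBB
BBBBBBBB
BBBBBBBB
BBBBBBBB
BBBBBBBB
BBBBBYBB
BBBBBBBB
BBYYBBBB
After op 4 paint(4,5,W):
BBBBBBBB
BBBBBBBB
BBBBBBBB
BBBBBBBB
BBBBBWBB
BBBBBYBB
BBBBBBBB
BBYYBBBB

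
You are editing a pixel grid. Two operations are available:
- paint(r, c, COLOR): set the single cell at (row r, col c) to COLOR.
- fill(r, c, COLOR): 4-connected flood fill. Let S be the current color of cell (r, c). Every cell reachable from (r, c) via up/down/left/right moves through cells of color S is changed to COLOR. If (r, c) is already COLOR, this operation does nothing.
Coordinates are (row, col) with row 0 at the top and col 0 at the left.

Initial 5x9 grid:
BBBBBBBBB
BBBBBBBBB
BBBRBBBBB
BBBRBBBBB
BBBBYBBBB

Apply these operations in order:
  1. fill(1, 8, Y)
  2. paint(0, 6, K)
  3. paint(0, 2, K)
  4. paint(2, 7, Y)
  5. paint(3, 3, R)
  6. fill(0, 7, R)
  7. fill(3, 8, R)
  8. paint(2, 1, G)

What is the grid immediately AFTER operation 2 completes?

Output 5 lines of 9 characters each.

Answer: YYYYYYKYY
YYYYYYYYY
YYYRYYYYY
YYYRYYYYY
YYYYYYYYY

Derivation:
After op 1 fill(1,8,Y) [42 cells changed]:
YYYYYYYYY
YYYYYYYYY
YYYRYYYYY
YYYRYYYYY
YYYYYYYYY
After op 2 paint(0,6,K):
YYYYYYKYY
YYYYYYYYY
YYYRYYYYY
YYYRYYYYY
YYYYYYYYY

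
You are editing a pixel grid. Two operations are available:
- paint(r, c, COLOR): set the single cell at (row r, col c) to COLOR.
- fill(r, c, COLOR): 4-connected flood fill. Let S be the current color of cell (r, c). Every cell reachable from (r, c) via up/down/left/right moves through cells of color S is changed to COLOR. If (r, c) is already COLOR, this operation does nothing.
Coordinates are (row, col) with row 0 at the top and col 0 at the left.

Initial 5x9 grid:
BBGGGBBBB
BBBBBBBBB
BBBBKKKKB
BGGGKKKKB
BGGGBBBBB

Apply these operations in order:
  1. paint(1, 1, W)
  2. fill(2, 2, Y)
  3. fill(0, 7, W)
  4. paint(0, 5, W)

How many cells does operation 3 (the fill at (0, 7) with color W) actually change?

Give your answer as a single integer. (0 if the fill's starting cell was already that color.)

After op 1 paint(1,1,W):
BBGGGBBBB
BWBBBBBBB
BBBBKKKKB
BGGGKKKKB
BGGGBBBBB
After op 2 fill(2,2,Y) [27 cells changed]:
YYGGGYYYY
YWYYYYYYY
YYYYKKKKY
YGGGKKKKY
YGGGYYYYY
After op 3 fill(0,7,W) [27 cells changed]:
WWGGGWWWW
WWWWWWWWW
WWWWKKKKW
WGGGKKKKW
WGGGWWWWW

Answer: 27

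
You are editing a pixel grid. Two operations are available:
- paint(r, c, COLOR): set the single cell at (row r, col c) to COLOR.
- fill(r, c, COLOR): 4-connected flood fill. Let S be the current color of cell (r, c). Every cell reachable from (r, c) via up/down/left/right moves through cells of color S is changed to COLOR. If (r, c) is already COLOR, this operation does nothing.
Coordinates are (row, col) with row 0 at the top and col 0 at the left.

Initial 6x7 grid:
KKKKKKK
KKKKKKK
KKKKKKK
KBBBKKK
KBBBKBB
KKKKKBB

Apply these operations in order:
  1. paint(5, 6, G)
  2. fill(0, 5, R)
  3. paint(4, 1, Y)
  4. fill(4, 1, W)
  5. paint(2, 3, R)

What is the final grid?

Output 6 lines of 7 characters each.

Answer: RRRRRRR
RRRRRRR
RRRRRRR
RBBBRRR
RWBBRBB
RRRRRBG

Derivation:
After op 1 paint(5,6,G):
KKKKKKK
KKKKKKK
KKKKKKK
KBBBKKK
KBBBKBB
KKKKKBG
After op 2 fill(0,5,R) [32 cells changed]:
RRRRRRR
RRRRRRR
RRRRRRR
RBBBRRR
RBBBRBB
RRRRRBG
After op 3 paint(4,1,Y):
RRRRRRR
RRRRRRR
RRRRRRR
RBBBRRR
RYBBRBB
RRRRRBG
After op 4 fill(4,1,W) [1 cells changed]:
RRRRRRR
RRRRRRR
RRRRRRR
RBBBRRR
RWBBRBB
RRRRRBG
After op 5 paint(2,3,R):
RRRRRRR
RRRRRRR
RRRRRRR
RBBBRRR
RWBBRBB
RRRRRBG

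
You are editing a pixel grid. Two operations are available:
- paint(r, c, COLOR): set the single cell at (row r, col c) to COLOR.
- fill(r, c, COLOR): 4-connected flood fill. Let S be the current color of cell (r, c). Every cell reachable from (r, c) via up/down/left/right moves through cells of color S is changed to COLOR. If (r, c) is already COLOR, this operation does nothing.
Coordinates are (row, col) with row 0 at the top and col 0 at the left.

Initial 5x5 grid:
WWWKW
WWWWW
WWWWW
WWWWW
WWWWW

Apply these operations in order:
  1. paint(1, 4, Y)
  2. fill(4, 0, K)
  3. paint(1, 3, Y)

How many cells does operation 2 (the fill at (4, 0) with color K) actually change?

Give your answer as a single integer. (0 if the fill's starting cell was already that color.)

After op 1 paint(1,4,Y):
WWWKW
WWWWY
WWWWW
WWWWW
WWWWW
After op 2 fill(4,0,K) [22 cells changed]:
KKKKW
KKKKY
KKKKK
KKKKK
KKKKK

Answer: 22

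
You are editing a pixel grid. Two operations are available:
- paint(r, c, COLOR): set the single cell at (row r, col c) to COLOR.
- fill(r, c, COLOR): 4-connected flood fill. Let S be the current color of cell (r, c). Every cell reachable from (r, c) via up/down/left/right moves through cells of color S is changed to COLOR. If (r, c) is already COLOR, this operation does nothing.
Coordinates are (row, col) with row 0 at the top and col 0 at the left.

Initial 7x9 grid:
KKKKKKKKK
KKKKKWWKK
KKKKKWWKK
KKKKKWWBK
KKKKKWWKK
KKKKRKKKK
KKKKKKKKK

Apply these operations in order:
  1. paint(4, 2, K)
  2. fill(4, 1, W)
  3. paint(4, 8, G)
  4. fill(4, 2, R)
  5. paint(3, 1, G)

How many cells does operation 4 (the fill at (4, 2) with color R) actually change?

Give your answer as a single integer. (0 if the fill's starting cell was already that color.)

Answer: 60

Derivation:
After op 1 paint(4,2,K):
KKKKKKKKK
KKKKKWWKK
KKKKKWWKK
KKKKKWWBK
KKKKKWWKK
KKKKRKKKK
KKKKKKKKK
After op 2 fill(4,1,W) [53 cells changed]:
WWWWWWWWW
WWWWWWWWW
WWWWWWWWW
WWWWWWWBW
WWWWWWWWW
WWWWRWWWW
WWWWWWWWW
After op 3 paint(4,8,G):
WWWWWWWWW
WWWWWWWWW
WWWWWWWWW
WWWWWWWBW
WWWWWWWWG
WWWWRWWWW
WWWWWWWWW
After op 4 fill(4,2,R) [60 cells changed]:
RRRRRRRRR
RRRRRRRRR
RRRRRRRRR
RRRRRRRBR
RRRRRRRRG
RRRRRRRRR
RRRRRRRRR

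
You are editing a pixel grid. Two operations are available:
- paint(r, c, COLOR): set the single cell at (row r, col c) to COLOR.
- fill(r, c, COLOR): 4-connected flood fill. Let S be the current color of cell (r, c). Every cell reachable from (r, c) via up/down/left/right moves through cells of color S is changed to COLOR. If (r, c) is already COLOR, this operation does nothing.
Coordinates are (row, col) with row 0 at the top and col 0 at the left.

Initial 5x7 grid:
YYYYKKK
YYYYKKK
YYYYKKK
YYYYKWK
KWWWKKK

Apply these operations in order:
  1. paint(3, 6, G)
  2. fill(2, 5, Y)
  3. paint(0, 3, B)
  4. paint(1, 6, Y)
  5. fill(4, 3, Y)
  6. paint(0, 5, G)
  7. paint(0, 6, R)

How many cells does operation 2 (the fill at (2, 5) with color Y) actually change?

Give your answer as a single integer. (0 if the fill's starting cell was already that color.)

After op 1 paint(3,6,G):
YYYYKKK
YYYYKKK
YYYYKKK
YYYYKWG
KWWWKKK
After op 2 fill(2,5,Y) [13 cells changed]:
YYYYYYY
YYYYYYY
YYYYYYY
YYYYYWG
KWWWYYY

Answer: 13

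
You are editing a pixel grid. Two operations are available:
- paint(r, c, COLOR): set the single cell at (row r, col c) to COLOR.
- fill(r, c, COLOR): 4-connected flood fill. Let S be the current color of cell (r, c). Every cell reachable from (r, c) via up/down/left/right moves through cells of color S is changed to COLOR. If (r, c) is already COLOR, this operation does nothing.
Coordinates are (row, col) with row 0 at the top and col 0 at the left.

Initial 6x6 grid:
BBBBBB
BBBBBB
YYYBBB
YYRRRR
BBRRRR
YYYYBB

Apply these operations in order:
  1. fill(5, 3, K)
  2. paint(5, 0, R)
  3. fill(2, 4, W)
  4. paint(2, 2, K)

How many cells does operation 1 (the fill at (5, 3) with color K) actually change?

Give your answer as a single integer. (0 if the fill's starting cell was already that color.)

Answer: 4

Derivation:
After op 1 fill(5,3,K) [4 cells changed]:
BBBBBB
BBBBBB
YYYBBB
YYRRRR
BBRRRR
KKKKBB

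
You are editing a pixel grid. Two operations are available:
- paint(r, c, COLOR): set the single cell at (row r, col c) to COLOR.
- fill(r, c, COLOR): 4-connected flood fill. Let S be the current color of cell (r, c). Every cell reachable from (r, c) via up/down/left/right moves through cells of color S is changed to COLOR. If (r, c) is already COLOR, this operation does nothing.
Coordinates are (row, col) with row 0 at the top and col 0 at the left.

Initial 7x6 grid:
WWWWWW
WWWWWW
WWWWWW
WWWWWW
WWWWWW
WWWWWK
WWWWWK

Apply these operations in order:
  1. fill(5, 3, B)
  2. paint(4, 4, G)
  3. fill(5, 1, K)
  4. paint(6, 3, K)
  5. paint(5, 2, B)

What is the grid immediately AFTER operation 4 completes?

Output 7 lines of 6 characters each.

After op 1 fill(5,3,B) [40 cells changed]:
BBBBBB
BBBBBB
BBBBBB
BBBBBB
BBBBBB
BBBBBK
BBBBBK
After op 2 paint(4,4,G):
BBBBBB
BBBBBB
BBBBBB
BBBBBB
BBBBGB
BBBBBK
BBBBBK
After op 3 fill(5,1,K) [39 cells changed]:
KKKKKK
KKKKKK
KKKKKK
KKKKKK
KKKKGK
KKKKKK
KKKKKK
After op 4 paint(6,3,K):
KKKKKK
KKKKKK
KKKKKK
KKKKKK
KKKKGK
KKKKKK
KKKKKK

Answer: KKKKKK
KKKKKK
KKKKKK
KKKKKK
KKKKGK
KKKKKK
KKKKKK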